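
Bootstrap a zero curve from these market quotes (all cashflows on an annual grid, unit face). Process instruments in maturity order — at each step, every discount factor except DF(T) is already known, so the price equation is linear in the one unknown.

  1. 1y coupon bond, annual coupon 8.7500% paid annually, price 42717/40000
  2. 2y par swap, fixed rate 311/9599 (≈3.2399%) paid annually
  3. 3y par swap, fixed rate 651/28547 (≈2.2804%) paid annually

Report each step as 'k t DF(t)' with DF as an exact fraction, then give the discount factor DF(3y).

1 1 491/500
2 2 4689/5000
3 3 9349/10000
DF(3y) = 9349/10000 ≈ 0.934900

step 1 [1y] bond c/1=7/80: DF=(42717/40000 − 7/80·(0))/(1+7/80) = 491/500 ≈ 0.982000
step 2 [2y] swap r/1=311/9599: DF=(1 − 311/9599·(0.982000))/(1+311/9599) = 4689/5000 ≈ 0.937800
step 3 [3y] swap r/1=651/28547: DF=(1 − 651/28547·(0.982000+0.937800))/(1+651/28547) = 9349/10000 ≈ 0.934900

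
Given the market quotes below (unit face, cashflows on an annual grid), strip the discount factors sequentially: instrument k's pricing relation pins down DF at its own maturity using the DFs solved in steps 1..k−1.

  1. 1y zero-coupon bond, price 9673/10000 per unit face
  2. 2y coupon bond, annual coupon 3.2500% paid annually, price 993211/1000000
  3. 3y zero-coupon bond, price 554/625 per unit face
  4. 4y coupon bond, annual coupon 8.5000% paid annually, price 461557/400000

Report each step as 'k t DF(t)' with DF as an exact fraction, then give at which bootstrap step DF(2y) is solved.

1 1 9673/10000
2 2 1863/2000
3 3 554/625
4 4 8453/10000
DF(2y) is solved at step 2

step 1 [1y] zero: DF = P = 9673/10000 ≈ 0.967300
step 2 [2y] bond c/1=13/400: DF=(993211/1000000 − 13/400·(0.967300))/(1+13/400) = 1863/2000 ≈ 0.931500
step 3 [3y] zero: DF = P = 554/625 ≈ 0.886400
step 4 [4y] bond c/1=17/200: DF=(461557/400000 − 17/200·(0.967300+0.931500+0.886400))/(1+17/200) = 8453/10000 ≈ 0.845300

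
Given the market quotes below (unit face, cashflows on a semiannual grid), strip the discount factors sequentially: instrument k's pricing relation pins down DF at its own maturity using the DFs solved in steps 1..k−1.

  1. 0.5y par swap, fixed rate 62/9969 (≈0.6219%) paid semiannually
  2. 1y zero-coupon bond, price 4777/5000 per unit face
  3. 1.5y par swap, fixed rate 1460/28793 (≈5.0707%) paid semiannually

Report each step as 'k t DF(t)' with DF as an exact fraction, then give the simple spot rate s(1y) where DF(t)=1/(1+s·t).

step 1 [0.5y] swap r/2=31/9969: DF=(1 − 31/9969·(0))/(1+31/9969) = 9969/10000 ≈ 0.996900
step 2 [1y] zero: DF = P = 4777/5000 ≈ 0.955400
step 3 [1.5y] swap r/2=730/28793: DF=(1 − 730/28793·(0.996900+0.955400))/(1+730/28793) = 927/1000 ≈ 0.927000

1 1/2 9969/10000
2 1 4777/5000
3 3/2 927/1000
s(1y) = (1/(4777/5000) − 1)/(1) = 223/4777 ≈ 4.6682%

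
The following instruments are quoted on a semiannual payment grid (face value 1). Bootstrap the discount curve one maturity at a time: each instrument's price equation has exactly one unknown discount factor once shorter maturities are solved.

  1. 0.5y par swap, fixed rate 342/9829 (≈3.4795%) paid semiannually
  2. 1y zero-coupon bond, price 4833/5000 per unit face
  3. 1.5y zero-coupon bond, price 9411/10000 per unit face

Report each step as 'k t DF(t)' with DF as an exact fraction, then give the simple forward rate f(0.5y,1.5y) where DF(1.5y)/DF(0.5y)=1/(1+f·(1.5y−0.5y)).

1 1/2 9829/10000
2 1 4833/5000
3 3/2 9411/10000
f(0.5y,1.5y) = ((9829/10000)/(9411/10000) − 1)/(1) = 418/9411 ≈ 4.4416%

step 1 [0.5y] swap r/2=171/9829: DF=(1 − 171/9829·(0))/(1+171/9829) = 9829/10000 ≈ 0.982900
step 2 [1y] zero: DF = P = 4833/5000 ≈ 0.966600
step 3 [1.5y] zero: DF = P = 9411/10000 ≈ 0.941100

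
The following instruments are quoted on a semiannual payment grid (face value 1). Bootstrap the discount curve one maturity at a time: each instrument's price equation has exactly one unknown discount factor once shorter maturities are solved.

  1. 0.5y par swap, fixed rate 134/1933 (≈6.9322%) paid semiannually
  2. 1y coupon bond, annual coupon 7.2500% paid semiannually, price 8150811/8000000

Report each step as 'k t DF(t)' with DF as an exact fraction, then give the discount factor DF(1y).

step 1 [0.5y] swap r/2=67/1933: DF=(1 − 67/1933·(0))/(1+67/1933) = 1933/2000 ≈ 0.966500
step 2 [1y] bond c/2=29/800: DF=(8150811/8000000 − 29/800·(0.966500))/(1+29/800) = 4747/5000 ≈ 0.949400

1 1/2 1933/2000
2 1 4747/5000
DF(1y) = 4747/5000 ≈ 0.949400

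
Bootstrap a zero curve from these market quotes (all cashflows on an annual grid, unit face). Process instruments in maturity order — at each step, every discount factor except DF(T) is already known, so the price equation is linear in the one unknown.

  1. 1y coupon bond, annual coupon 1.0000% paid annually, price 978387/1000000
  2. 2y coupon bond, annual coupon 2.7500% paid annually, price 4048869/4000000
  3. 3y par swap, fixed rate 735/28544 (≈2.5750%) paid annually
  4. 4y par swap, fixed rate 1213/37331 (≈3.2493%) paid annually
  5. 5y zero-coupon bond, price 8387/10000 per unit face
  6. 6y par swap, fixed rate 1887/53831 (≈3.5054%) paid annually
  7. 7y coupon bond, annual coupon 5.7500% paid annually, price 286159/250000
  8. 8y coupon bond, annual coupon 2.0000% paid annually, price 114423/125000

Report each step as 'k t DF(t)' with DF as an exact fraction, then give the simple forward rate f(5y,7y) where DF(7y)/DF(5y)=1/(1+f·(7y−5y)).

step 1 [1y] bond c/1=1/100: DF=(978387/1000000 − 1/100·(0))/(1+1/100) = 9687/10000 ≈ 0.968700
step 2 [2y] bond c/1=11/400: DF=(4048869/4000000 − 11/400·(0.968700))/(1+11/400) = 1199/1250 ≈ 0.959200
step 3 [3y] swap r/1=735/28544: DF=(1 − 735/28544·(0.968700+0.959200))/(1+735/28544) = 1853/2000 ≈ 0.926500
step 4 [4y] swap r/1=1213/37331: DF=(1 − 1213/37331·(0.968700+0.959200+0.926500))/(1+1213/37331) = 8787/10000 ≈ 0.878700
step 5 [5y] zero: DF = P = 8387/10000 ≈ 0.838700
step 6 [6y] swap r/1=1887/53831: DF=(1 − 1887/53831·(0.968700+0.959200+0.926500+0.878700+0.838700))/(1+1887/53831) = 8113/10000 ≈ 0.811300
step 7 [7y] bond c/1=23/400: DF=(286159/250000 − 23/400·(0.968700+0.959200+0.926500+0.878700+0.838700+0.811300))/(1+23/400) = 7897/10000 ≈ 0.789700
step 8 [8y] bond c/1=1/50: DF=(114423/125000 − 1/50·(0.968700+0.959200+0.926500+0.878700+0.838700+0.811300+0.789700))/(1+1/50) = 1941/2500 ≈ 0.776400

1 1 9687/10000
2 2 1199/1250
3 3 1853/2000
4 4 8787/10000
5 5 8387/10000
6 6 8113/10000
7 7 7897/10000
8 8 1941/2500
f(5y,7y) = ((8387/10000)/(7897/10000) − 1)/(2) = 245/7897 ≈ 3.1024%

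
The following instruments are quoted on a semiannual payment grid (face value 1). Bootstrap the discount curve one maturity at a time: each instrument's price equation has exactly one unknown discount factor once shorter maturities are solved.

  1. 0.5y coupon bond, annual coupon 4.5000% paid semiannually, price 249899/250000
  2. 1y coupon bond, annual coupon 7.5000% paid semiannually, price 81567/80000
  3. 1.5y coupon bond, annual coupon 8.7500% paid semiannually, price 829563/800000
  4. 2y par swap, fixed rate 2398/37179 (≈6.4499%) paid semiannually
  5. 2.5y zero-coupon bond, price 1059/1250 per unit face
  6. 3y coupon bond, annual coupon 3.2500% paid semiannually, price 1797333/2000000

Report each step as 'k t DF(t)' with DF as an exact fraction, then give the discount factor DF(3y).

step 1 [0.5y] bond c/2=9/400: DF=(249899/250000 − 9/400·(0))/(1+9/400) = 611/625 ≈ 0.977600
step 2 [1y] bond c/2=3/80: DF=(81567/80000 − 3/80·(0.977600))/(1+3/80) = 4737/5000 ≈ 0.947400
step 3 [1.5y] bond c/2=7/160: DF=(829563/800000 − 7/160·(0.977600+0.947400))/(1+7/160) = 1141/1250 ≈ 0.912800
step 4 [2y] swap r/2=1199/37179: DF=(1 − 1199/37179·(0.977600+0.947400+0.912800))/(1+1199/37179) = 8801/10000 ≈ 0.880100
step 5 [2.5y] zero: DF = P = 1059/1250 ≈ 0.847200
step 6 [3y] bond c/2=13/800: DF=(1797333/2000000 − 13/800·(0.977600+0.947400+0.912800+0.880100+0.847200))/(1+13/800) = 8113/10000 ≈ 0.811300

1 1/2 611/625
2 1 4737/5000
3 3/2 1141/1250
4 2 8801/10000
5 5/2 1059/1250
6 3 8113/10000
DF(3y) = 8113/10000 ≈ 0.811300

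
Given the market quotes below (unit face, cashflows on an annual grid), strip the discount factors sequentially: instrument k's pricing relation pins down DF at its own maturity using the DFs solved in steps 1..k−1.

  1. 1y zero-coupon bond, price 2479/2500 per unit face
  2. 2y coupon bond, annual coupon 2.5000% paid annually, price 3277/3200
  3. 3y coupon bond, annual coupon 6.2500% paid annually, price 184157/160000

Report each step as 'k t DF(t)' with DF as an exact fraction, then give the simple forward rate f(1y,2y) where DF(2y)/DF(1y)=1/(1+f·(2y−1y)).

step 1 [1y] zero: DF = P = 2479/2500 ≈ 0.991600
step 2 [2y] bond c/1=1/40: DF=(3277/3200 − 1/40·(0.991600))/(1+1/40) = 9749/10000 ≈ 0.974900
step 3 [3y] bond c/1=1/16: DF=(184157/160000 − 1/16·(0.991600+0.974900))/(1+1/16) = 2419/2500 ≈ 0.967600

1 1 2479/2500
2 2 9749/10000
3 3 2419/2500
f(1y,2y) = ((2479/2500)/(9749/10000) − 1)/(1) = 167/9749 ≈ 1.7130%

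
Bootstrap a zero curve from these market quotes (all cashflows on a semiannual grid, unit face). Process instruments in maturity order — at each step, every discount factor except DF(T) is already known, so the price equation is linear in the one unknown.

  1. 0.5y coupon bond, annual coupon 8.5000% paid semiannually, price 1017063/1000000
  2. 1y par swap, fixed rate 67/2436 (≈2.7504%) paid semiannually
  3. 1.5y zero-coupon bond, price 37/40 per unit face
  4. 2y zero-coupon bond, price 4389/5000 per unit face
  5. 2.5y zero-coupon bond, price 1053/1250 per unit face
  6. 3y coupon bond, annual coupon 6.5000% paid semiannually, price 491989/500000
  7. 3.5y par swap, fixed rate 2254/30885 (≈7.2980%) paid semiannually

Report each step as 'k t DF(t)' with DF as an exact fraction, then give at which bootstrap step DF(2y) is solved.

1 1/2 2439/2500
2 1 2433/2500
3 3/2 37/40
4 2 4389/5000
5 5/2 1053/1250
6 3 2021/2500
7 7/2 3873/5000
DF(2y) is solved at step 4

step 1 [0.5y] bond c/2=17/400: DF=(1017063/1000000 − 17/400·(0))/(1+17/400) = 2439/2500 ≈ 0.975600
step 2 [1y] swap r/2=67/4872: DF=(1 − 67/4872·(0.975600))/(1+67/4872) = 2433/2500 ≈ 0.973200
step 3 [1.5y] zero: DF = P = 37/40 ≈ 0.925000
step 4 [2y] zero: DF = P = 4389/5000 ≈ 0.877800
step 5 [2.5y] zero: DF = P = 1053/1250 ≈ 0.842400
step 6 [3y] bond c/2=13/400: DF=(491989/500000 − 13/400·(0.975600+0.973200+0.925000+0.877800+0.842400))/(1+13/400) = 2021/2500 ≈ 0.808400
step 7 [3.5y] swap r/2=1127/30885: DF=(1 − 1127/30885·(0.975600+0.973200+0.925000+0.877800+0.842400+0.808400))/(1+1127/30885) = 3873/5000 ≈ 0.774600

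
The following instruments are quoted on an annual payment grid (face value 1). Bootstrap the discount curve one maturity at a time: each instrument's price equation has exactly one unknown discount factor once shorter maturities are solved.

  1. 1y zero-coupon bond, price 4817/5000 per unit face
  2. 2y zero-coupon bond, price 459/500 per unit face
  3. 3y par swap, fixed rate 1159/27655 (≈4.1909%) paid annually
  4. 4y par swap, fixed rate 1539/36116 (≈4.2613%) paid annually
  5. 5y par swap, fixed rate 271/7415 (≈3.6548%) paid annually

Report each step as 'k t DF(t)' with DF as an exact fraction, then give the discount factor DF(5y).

step 1 [1y] zero: DF = P = 4817/5000 ≈ 0.963400
step 2 [2y] zero: DF = P = 459/500 ≈ 0.918000
step 3 [3y] swap r/1=1159/27655: DF=(1 − 1159/27655·(0.963400+0.918000))/(1+1159/27655) = 8841/10000 ≈ 0.884100
step 4 [4y] swap r/1=1539/36116: DF=(1 − 1539/36116·(0.963400+0.918000+0.884100))/(1+1539/36116) = 8461/10000 ≈ 0.846100
step 5 [5y] swap r/1=271/7415: DF=(1 − 271/7415·(0.963400+0.918000+0.884100+0.846100))/(1+271/7415) = 4187/5000 ≈ 0.837400

1 1 4817/5000
2 2 459/500
3 3 8841/10000
4 4 8461/10000
5 5 4187/5000
DF(5y) = 4187/5000 ≈ 0.837400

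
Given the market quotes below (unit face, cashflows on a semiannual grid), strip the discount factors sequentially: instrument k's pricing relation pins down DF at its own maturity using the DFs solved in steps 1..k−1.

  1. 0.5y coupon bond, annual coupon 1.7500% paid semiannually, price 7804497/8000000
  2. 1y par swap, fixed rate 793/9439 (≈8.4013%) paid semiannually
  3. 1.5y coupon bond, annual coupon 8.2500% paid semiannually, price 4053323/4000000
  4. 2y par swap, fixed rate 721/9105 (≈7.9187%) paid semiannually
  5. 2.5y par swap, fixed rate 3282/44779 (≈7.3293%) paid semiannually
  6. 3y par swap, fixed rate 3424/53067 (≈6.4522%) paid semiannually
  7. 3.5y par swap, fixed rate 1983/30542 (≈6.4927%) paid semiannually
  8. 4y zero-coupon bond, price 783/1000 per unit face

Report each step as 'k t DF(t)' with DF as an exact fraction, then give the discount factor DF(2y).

1 1/2 9671/10000
2 1 9207/10000
3 3/2 1123/1250
4 2 4279/5000
5 5/2 8359/10000
6 3 518/625
7 7/2 8017/10000
8 4 783/1000
DF(2y) = 4279/5000 ≈ 0.855800

step 1 [0.5y] bond c/2=7/800: DF=(7804497/8000000 − 7/800·(0))/(1+7/800) = 9671/10000 ≈ 0.967100
step 2 [1y] swap r/2=793/18878: DF=(1 − 793/18878·(0.967100))/(1+793/18878) = 9207/10000 ≈ 0.920700
step 3 [1.5y] bond c/2=33/800: DF=(4053323/4000000 − 33/800·(0.967100+0.920700))/(1+33/800) = 1123/1250 ≈ 0.898400
step 4 [2y] swap r/2=721/18210: DF=(1 − 721/18210·(0.967100+0.920700+0.898400))/(1+721/18210) = 4279/5000 ≈ 0.855800
step 5 [2.5y] swap r/2=1641/44779: DF=(1 − 1641/44779·(0.967100+0.920700+0.898400+0.855800))/(1+1641/44779) = 8359/10000 ≈ 0.835900
step 6 [3y] swap r/2=1712/53067: DF=(1 − 1712/53067·(0.967100+0.920700+0.898400+0.855800+0.835900))/(1+1712/53067) = 518/625 ≈ 0.828800
step 7 [3.5y] swap r/2=1983/61084: DF=(1 − 1983/61084·(0.967100+0.920700+0.898400+0.855800+0.835900+0.828800))/(1+1983/61084) = 8017/10000 ≈ 0.801700
step 8 [4y] zero: DF = P = 783/1000 ≈ 0.783000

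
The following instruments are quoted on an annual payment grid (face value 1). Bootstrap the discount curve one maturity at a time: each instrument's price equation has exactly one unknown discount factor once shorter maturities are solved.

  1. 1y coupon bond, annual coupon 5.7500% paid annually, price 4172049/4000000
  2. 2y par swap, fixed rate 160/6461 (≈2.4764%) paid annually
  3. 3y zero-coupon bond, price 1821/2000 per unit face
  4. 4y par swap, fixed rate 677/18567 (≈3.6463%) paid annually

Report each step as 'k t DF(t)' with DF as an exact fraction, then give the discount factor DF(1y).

1 1 9863/10000
2 2 119/125
3 3 1821/2000
4 4 4323/5000
DF(1y) = 9863/10000 ≈ 0.986300

step 1 [1y] bond c/1=23/400: DF=(4172049/4000000 − 23/400·(0))/(1+23/400) = 9863/10000 ≈ 0.986300
step 2 [2y] swap r/1=160/6461: DF=(1 − 160/6461·(0.986300))/(1+160/6461) = 119/125 ≈ 0.952000
step 3 [3y] zero: DF = P = 1821/2000 ≈ 0.910500
step 4 [4y] swap r/1=677/18567: DF=(1 − 677/18567·(0.986300+0.952000+0.910500))/(1+677/18567) = 4323/5000 ≈ 0.864600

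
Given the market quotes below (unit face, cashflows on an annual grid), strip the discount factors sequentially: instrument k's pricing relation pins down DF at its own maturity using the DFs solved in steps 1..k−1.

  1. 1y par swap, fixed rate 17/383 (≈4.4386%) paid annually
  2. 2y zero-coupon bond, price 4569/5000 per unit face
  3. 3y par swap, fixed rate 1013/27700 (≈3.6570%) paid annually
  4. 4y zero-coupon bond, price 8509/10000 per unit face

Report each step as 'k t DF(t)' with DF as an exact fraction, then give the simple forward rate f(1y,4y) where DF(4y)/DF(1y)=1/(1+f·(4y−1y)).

1 1 383/400
2 2 4569/5000
3 3 8987/10000
4 4 8509/10000
f(1y,4y) = ((383/400)/(8509/10000) − 1)/(3) = 1066/25527 ≈ 4.1760%

step 1 [1y] swap r/1=17/383: DF=(1 − 17/383·(0))/(1+17/383) = 383/400 ≈ 0.957500
step 2 [2y] zero: DF = P = 4569/5000 ≈ 0.913800
step 3 [3y] swap r/1=1013/27700: DF=(1 − 1013/27700·(0.957500+0.913800))/(1+1013/27700) = 8987/10000 ≈ 0.898700
step 4 [4y] zero: DF = P = 8509/10000 ≈ 0.850900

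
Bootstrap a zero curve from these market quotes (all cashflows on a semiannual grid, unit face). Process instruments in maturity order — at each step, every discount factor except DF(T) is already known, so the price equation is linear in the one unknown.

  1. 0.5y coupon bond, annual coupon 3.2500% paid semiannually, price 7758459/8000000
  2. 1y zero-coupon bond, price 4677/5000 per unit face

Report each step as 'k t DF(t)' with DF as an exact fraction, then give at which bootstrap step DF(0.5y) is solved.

1 1/2 9543/10000
2 1 4677/5000
DF(0.5y) is solved at step 1

step 1 [0.5y] bond c/2=13/800: DF=(7758459/8000000 − 13/800·(0))/(1+13/800) = 9543/10000 ≈ 0.954300
step 2 [1y] zero: DF = P = 4677/5000 ≈ 0.935400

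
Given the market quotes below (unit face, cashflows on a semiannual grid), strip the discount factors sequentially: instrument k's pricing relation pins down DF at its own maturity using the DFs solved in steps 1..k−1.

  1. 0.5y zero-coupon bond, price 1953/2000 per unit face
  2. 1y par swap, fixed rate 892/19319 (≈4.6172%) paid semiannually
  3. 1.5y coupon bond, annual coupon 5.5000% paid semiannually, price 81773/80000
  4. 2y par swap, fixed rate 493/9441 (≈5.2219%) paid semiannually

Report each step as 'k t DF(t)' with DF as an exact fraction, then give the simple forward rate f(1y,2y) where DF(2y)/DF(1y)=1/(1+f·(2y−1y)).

1 1/2 1953/2000
2 1 4777/5000
3 3/2 9431/10000
4 2 4507/5000
f(1y,2y) = ((4777/5000)/(4507/5000) − 1)/(1) = 270/4507 ≈ 5.9907%

step 1 [0.5y] zero: DF = P = 1953/2000 ≈ 0.976500
step 2 [1y] swap r/2=446/19319: DF=(1 − 446/19319·(0.976500))/(1+446/19319) = 4777/5000 ≈ 0.955400
step 3 [1.5y] bond c/2=11/400: DF=(81773/80000 − 11/400·(0.976500+0.955400))/(1+11/400) = 9431/10000 ≈ 0.943100
step 4 [2y] swap r/2=493/18882: DF=(1 − 493/18882·(0.976500+0.955400+0.943100))/(1+493/18882) = 4507/5000 ≈ 0.901400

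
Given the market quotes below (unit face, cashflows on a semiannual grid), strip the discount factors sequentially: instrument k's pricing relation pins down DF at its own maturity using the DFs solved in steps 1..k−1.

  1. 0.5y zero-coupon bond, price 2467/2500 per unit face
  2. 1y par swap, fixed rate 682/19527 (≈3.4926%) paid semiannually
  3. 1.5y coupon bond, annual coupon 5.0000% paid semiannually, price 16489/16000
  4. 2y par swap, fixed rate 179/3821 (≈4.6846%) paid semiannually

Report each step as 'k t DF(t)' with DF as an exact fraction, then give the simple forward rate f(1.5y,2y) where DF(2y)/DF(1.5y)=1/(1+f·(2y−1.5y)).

step 1 [0.5y] zero: DF = P = 2467/2500 ≈ 0.986800
step 2 [1y] swap r/2=341/19527: DF=(1 − 341/19527·(0.986800))/(1+341/19527) = 9659/10000 ≈ 0.965900
step 3 [1.5y] bond c/2=1/40: DF=(16489/16000 − 1/40·(0.986800+0.965900))/(1+1/40) = 4789/5000 ≈ 0.957800
step 4 [2y] swap r/2=179/7642: DF=(1 − 179/7642·(0.986800+0.965900+0.957800))/(1+179/7642) = 1821/2000 ≈ 0.910500

1 1/2 2467/2500
2 1 9659/10000
3 3/2 4789/5000
4 2 1821/2000
f(1.5y,2y) = ((4789/5000)/(1821/2000) − 1)/(1/2) = 946/9105 ≈ 10.3899%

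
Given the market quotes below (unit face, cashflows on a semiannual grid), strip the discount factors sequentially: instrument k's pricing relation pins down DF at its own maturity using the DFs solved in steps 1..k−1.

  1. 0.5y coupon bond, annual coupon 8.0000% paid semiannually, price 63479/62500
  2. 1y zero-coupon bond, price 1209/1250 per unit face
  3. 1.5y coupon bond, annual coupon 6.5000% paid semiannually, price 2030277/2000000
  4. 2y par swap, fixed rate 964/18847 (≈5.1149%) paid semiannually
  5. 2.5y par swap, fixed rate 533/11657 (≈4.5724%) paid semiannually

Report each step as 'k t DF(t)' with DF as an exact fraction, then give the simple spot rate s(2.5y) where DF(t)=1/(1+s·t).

step 1 [0.5y] bond c/2=1/25: DF=(63479/62500 − 1/25·(0))/(1+1/25) = 4883/5000 ≈ 0.976600
step 2 [1y] zero: DF = P = 1209/1250 ≈ 0.967200
step 3 [1.5y] bond c/2=13/400: DF=(2030277/2000000 − 13/400·(0.976600+0.967200))/(1+13/400) = 461/500 ≈ 0.922000
step 4 [2y] swap r/2=482/18847: DF=(1 − 482/18847·(0.976600+0.967200+0.922000))/(1+482/18847) = 2259/2500 ≈ 0.903600
step 5 [2.5y] swap r/2=533/23314: DF=(1 − 533/23314·(0.976600+0.967200+0.922000+0.903600))/(1+533/23314) = 4467/5000 ≈ 0.893400

1 1/2 4883/5000
2 1 1209/1250
3 3/2 461/500
4 2 2259/2500
5 5/2 4467/5000
s(2.5y) = (1/(4467/5000) − 1)/(5/2) = 1066/22335 ≈ 4.7728%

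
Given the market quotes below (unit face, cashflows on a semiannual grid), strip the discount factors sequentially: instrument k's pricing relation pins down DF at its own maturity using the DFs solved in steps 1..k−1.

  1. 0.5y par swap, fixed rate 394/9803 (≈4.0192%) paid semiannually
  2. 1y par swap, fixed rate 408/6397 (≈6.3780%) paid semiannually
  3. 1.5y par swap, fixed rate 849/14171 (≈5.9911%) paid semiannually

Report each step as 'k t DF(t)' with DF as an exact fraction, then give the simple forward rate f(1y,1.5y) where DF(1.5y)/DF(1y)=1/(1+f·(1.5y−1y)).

1 1/2 9803/10000
2 1 2347/2500
3 3/2 9151/10000
f(1y,1.5y) = ((2347/2500)/(9151/10000) − 1)/(1/2) = 474/9151 ≈ 5.1798%

step 1 [0.5y] swap r/2=197/9803: DF=(1 − 197/9803·(0))/(1+197/9803) = 9803/10000 ≈ 0.980300
step 2 [1y] swap r/2=204/6397: DF=(1 − 204/6397·(0.980300))/(1+204/6397) = 2347/2500 ≈ 0.938800
step 3 [1.5y] swap r/2=849/28342: DF=(1 − 849/28342·(0.980300+0.938800))/(1+849/28342) = 9151/10000 ≈ 0.915100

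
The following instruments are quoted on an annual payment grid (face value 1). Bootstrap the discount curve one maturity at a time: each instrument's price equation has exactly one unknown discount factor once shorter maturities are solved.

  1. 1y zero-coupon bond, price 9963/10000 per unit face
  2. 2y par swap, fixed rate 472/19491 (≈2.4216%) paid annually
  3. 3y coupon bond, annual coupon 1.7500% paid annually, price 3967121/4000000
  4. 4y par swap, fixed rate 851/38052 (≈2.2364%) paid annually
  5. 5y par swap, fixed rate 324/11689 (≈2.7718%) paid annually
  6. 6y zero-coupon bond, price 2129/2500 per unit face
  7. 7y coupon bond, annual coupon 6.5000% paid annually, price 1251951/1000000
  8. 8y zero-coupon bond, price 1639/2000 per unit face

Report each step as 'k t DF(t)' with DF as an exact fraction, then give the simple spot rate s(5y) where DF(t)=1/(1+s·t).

1 1 9963/10000
2 2 1191/1250
3 3 2353/2500
4 4 9149/10000
5 5 544/625
6 6 2129/2500
7 7 4191/5000
8 8 1639/2000
s(5y) = (1/(544/625) − 1)/(5) = 81/2720 ≈ 2.9779%

step 1 [1y] zero: DF = P = 9963/10000 ≈ 0.996300
step 2 [2y] swap r/1=472/19491: DF=(1 − 472/19491·(0.996300))/(1+472/19491) = 1191/1250 ≈ 0.952800
step 3 [3y] bond c/1=7/400: DF=(3967121/4000000 − 7/400·(0.996300+0.952800))/(1+7/400) = 2353/2500 ≈ 0.941200
step 4 [4y] swap r/1=851/38052: DF=(1 − 851/38052·(0.996300+0.952800+0.941200))/(1+851/38052) = 9149/10000 ≈ 0.914900
step 5 [5y] swap r/1=324/11689: DF=(1 − 324/11689·(0.996300+0.952800+0.941200+0.914900))/(1+324/11689) = 544/625 ≈ 0.870400
step 6 [6y] zero: DF = P = 2129/2500 ≈ 0.851600
step 7 [7y] bond c/1=13/200: DF=(1251951/1000000 − 13/200·(0.996300+0.952800+0.941200+0.914900+0.870400+0.851600))/(1+13/200) = 4191/5000 ≈ 0.838200
step 8 [8y] zero: DF = P = 1639/2000 ≈ 0.819500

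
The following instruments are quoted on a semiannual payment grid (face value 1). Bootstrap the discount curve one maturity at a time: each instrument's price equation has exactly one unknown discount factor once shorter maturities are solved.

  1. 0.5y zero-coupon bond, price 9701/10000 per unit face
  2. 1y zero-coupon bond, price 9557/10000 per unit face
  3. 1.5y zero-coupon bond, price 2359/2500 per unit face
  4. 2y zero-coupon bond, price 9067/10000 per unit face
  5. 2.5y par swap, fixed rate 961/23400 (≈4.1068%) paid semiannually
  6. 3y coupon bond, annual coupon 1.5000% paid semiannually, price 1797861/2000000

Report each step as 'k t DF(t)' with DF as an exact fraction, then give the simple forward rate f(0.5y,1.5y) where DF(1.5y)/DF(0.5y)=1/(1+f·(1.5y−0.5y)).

step 1 [0.5y] zero: DF = P = 9701/10000 ≈ 0.970100
step 2 [1y] zero: DF = P = 9557/10000 ≈ 0.955700
step 3 [1.5y] zero: DF = P = 2359/2500 ≈ 0.943600
step 4 [2y] zero: DF = P = 9067/10000 ≈ 0.906700
step 5 [2.5y] swap r/2=961/46800: DF=(1 − 961/46800·(0.970100+0.955700+0.943600+0.906700))/(1+961/46800) = 9039/10000 ≈ 0.903900
step 6 [3y] bond c/2=3/400: DF=(1797861/2000000 − 3/400·(0.970100+0.955700+0.943600+0.906700+0.903900))/(1+3/400) = 4287/5000 ≈ 0.857400

1 1/2 9701/10000
2 1 9557/10000
3 3/2 2359/2500
4 2 9067/10000
5 5/2 9039/10000
6 3 4287/5000
f(0.5y,1.5y) = ((9701/10000)/(2359/2500) − 1)/(1) = 265/9436 ≈ 2.8084%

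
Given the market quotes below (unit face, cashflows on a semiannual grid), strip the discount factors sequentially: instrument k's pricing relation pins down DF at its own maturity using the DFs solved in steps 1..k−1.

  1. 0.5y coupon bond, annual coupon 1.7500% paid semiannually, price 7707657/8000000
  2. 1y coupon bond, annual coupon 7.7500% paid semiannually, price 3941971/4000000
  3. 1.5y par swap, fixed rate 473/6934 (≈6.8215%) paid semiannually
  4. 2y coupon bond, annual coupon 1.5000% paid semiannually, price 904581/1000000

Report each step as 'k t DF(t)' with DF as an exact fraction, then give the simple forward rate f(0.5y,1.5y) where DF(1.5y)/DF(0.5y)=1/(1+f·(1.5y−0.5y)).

step 1 [0.5y] bond c/2=7/800: DF=(7707657/8000000 − 7/800·(0))/(1+7/800) = 9551/10000 ≈ 0.955100
step 2 [1y] bond c/2=31/800: DF=(3941971/4000000 − 31/800·(0.955100))/(1+31/800) = 9131/10000 ≈ 0.913100
step 3 [1.5y] swap r/2=473/13868: DF=(1 − 473/13868·(0.955100+0.913100))/(1+473/13868) = 4527/5000 ≈ 0.905400
step 4 [2y] bond c/2=3/400: DF=(904581/1000000 − 3/400·(0.955100+0.913100+0.905400))/(1+3/400) = 2193/2500 ≈ 0.877200

1 1/2 9551/10000
2 1 9131/10000
3 3/2 4527/5000
4 2 2193/2500
f(0.5y,1.5y) = ((9551/10000)/(4527/5000) − 1)/(1) = 497/9054 ≈ 5.4893%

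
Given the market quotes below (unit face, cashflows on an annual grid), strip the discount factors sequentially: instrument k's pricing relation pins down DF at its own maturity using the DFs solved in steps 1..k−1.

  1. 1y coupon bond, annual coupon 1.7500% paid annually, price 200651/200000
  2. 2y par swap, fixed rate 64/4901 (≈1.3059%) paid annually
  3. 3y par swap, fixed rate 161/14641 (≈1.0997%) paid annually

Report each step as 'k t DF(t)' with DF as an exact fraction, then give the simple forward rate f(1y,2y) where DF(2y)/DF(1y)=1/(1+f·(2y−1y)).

1 1 493/500
2 2 609/625
3 3 4839/5000
f(1y,2y) = ((493/500)/(609/625) − 1)/(1) = 1/84 ≈ 1.1905%

step 1 [1y] bond c/1=7/400: DF=(200651/200000 − 7/400·(0))/(1+7/400) = 493/500 ≈ 0.986000
step 2 [2y] swap r/1=64/4901: DF=(1 − 64/4901·(0.986000))/(1+64/4901) = 609/625 ≈ 0.974400
step 3 [3y] swap r/1=161/14641: DF=(1 − 161/14641·(0.986000+0.974400))/(1+161/14641) = 4839/5000 ≈ 0.967800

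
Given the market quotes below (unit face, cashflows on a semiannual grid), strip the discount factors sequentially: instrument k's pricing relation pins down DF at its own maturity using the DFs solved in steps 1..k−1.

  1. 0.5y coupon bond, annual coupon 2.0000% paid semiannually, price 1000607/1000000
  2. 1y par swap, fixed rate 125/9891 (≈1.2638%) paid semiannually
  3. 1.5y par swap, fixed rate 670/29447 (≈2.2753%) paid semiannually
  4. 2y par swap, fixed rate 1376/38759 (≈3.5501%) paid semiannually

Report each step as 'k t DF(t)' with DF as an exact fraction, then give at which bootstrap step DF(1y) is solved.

1 1/2 9907/10000
2 1 79/80
3 3/2 1933/2000
4 2 582/625
DF(1y) is solved at step 2

step 1 [0.5y] bond c/2=1/100: DF=(1000607/1000000 − 1/100·(0))/(1+1/100) = 9907/10000 ≈ 0.990700
step 2 [1y] swap r/2=125/19782: DF=(1 − 125/19782·(0.990700))/(1+125/19782) = 79/80 ≈ 0.987500
step 3 [1.5y] swap r/2=335/29447: DF=(1 − 335/29447·(0.990700+0.987500))/(1+335/29447) = 1933/2000 ≈ 0.966500
step 4 [2y] swap r/2=688/38759: DF=(1 − 688/38759·(0.990700+0.987500+0.966500))/(1+688/38759) = 582/625 ≈ 0.931200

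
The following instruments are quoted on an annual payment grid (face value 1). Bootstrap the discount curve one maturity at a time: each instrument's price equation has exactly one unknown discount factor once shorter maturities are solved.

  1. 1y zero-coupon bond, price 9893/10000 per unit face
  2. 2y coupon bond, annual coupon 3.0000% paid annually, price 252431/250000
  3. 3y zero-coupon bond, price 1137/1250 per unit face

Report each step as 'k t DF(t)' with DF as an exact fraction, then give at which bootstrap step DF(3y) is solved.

step 1 [1y] zero: DF = P = 9893/10000 ≈ 0.989300
step 2 [2y] bond c/1=3/100: DF=(252431/250000 − 3/100·(0.989300))/(1+3/100) = 1903/2000 ≈ 0.951500
step 3 [3y] zero: DF = P = 1137/1250 ≈ 0.909600

1 1 9893/10000
2 2 1903/2000
3 3 1137/1250
DF(3y) is solved at step 3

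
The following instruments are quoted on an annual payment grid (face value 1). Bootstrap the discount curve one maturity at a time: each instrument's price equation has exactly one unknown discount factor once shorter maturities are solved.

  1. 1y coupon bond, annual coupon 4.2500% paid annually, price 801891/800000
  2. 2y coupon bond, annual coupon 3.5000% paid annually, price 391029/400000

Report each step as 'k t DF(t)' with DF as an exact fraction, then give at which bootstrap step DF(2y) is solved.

1 1 1923/2000
2 2 114/125
DF(2y) is solved at step 2

step 1 [1y] bond c/1=17/400: DF=(801891/800000 − 17/400·(0))/(1+17/400) = 1923/2000 ≈ 0.961500
step 2 [2y] bond c/1=7/200: DF=(391029/400000 − 7/200·(0.961500))/(1+7/200) = 114/125 ≈ 0.912000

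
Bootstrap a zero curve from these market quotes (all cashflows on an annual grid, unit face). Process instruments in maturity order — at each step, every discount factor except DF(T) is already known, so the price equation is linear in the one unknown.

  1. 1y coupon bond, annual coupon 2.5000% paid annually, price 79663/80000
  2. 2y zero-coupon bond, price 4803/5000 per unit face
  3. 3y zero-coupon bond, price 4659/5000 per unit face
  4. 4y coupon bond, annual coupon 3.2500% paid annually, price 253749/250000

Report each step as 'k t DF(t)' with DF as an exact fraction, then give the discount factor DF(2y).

1 1 1943/2000
2 2 4803/5000
3 3 4659/5000
4 4 8929/10000
DF(2y) = 4803/5000 ≈ 0.960600

step 1 [1y] bond c/1=1/40: DF=(79663/80000 − 1/40·(0))/(1+1/40) = 1943/2000 ≈ 0.971500
step 2 [2y] zero: DF = P = 4803/5000 ≈ 0.960600
step 3 [3y] zero: DF = P = 4659/5000 ≈ 0.931800
step 4 [4y] bond c/1=13/400: DF=(253749/250000 − 13/400·(0.971500+0.960600+0.931800))/(1+13/400) = 8929/10000 ≈ 0.892900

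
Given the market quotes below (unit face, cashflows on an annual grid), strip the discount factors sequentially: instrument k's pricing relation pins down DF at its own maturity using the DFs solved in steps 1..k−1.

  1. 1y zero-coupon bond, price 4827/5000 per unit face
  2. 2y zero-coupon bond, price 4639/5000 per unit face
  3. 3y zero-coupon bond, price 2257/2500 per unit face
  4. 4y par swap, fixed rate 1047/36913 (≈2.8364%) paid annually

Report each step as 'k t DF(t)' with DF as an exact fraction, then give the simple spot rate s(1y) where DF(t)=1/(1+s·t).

1 1 4827/5000
2 2 4639/5000
3 3 2257/2500
4 4 8953/10000
s(1y) = (1/(4827/5000) − 1)/(1) = 173/4827 ≈ 3.5840%

step 1 [1y] zero: DF = P = 4827/5000 ≈ 0.965400
step 2 [2y] zero: DF = P = 4639/5000 ≈ 0.927800
step 3 [3y] zero: DF = P = 2257/2500 ≈ 0.902800
step 4 [4y] swap r/1=1047/36913: DF=(1 − 1047/36913·(0.965400+0.927800+0.902800))/(1+1047/36913) = 8953/10000 ≈ 0.895300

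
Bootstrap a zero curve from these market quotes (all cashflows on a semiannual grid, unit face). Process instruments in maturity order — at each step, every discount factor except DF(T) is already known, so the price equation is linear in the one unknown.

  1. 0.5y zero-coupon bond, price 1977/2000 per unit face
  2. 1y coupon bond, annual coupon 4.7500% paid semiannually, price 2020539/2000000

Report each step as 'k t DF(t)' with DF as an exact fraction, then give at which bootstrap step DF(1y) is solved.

1 1/2 1977/2000
2 1 9639/10000
DF(1y) is solved at step 2

step 1 [0.5y] zero: DF = P = 1977/2000 ≈ 0.988500
step 2 [1y] bond c/2=19/800: DF=(2020539/2000000 − 19/800·(0.988500))/(1+19/800) = 9639/10000 ≈ 0.963900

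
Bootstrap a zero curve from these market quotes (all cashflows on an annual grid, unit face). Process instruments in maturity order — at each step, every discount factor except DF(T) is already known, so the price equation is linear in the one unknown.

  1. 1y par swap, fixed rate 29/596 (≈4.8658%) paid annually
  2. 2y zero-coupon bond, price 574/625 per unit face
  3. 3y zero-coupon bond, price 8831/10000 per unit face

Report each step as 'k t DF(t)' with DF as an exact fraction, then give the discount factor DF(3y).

1 1 596/625
2 2 574/625
3 3 8831/10000
DF(3y) = 8831/10000 ≈ 0.883100

step 1 [1y] swap r/1=29/596: DF=(1 − 29/596·(0))/(1+29/596) = 596/625 ≈ 0.953600
step 2 [2y] zero: DF = P = 574/625 ≈ 0.918400
step 3 [3y] zero: DF = P = 8831/10000 ≈ 0.883100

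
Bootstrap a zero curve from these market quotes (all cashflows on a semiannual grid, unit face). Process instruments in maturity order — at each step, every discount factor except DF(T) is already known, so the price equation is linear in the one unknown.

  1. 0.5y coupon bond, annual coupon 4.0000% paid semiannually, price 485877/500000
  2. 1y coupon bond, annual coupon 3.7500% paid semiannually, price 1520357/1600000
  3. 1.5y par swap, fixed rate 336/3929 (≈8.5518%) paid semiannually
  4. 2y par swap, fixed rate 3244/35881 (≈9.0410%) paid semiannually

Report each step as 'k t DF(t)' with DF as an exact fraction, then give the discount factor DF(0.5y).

1 1/2 9527/10000
2 1 572/625
3 3/2 1103/1250
4 2 4189/5000
DF(0.5y) = 9527/10000 ≈ 0.952700

step 1 [0.5y] bond c/2=1/50: DF=(485877/500000 − 1/50·(0))/(1+1/50) = 9527/10000 ≈ 0.952700
step 2 [1y] bond c/2=3/160: DF=(1520357/1600000 − 3/160·(0.952700))/(1+3/160) = 572/625 ≈ 0.915200
step 3 [1.5y] swap r/2=168/3929: DF=(1 − 168/3929·(0.952700+0.915200))/(1+168/3929) = 1103/1250 ≈ 0.882400
step 4 [2y] swap r/2=1622/35881: DF=(1 − 1622/35881·(0.952700+0.915200+0.882400))/(1+1622/35881) = 4189/5000 ≈ 0.837800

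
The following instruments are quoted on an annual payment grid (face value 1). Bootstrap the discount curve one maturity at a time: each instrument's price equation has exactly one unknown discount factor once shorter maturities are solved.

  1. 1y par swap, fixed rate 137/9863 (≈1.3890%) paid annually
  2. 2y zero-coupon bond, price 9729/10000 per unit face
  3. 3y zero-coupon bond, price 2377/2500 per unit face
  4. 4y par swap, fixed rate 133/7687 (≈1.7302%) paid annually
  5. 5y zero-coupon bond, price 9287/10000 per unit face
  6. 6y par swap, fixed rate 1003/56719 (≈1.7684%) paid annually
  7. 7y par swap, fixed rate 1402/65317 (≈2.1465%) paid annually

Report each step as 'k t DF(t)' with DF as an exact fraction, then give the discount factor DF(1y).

step 1 [1y] swap r/1=137/9863: DF=(1 − 137/9863·(0))/(1+137/9863) = 9863/10000 ≈ 0.986300
step 2 [2y] zero: DF = P = 9729/10000 ≈ 0.972900
step 3 [3y] zero: DF = P = 2377/2500 ≈ 0.950800
step 4 [4y] swap r/1=133/7687: DF=(1 − 133/7687·(0.986300+0.972900+0.950800))/(1+133/7687) = 1867/2000 ≈ 0.933500
step 5 [5y] zero: DF = P = 9287/10000 ≈ 0.928700
step 6 [6y] swap r/1=1003/56719: DF=(1 − 1003/56719·(0.986300+0.972900+0.950800+0.933500+0.928700))/(1+1003/56719) = 8997/10000 ≈ 0.899700
step 7 [7y] swap r/1=1402/65317: DF=(1 − 1402/65317·(0.986300+0.972900+0.950800+0.933500+0.928700+0.899700))/(1+1402/65317) = 4299/5000 ≈ 0.859800

1 1 9863/10000
2 2 9729/10000
3 3 2377/2500
4 4 1867/2000
5 5 9287/10000
6 6 8997/10000
7 7 4299/5000
DF(1y) = 9863/10000 ≈ 0.986300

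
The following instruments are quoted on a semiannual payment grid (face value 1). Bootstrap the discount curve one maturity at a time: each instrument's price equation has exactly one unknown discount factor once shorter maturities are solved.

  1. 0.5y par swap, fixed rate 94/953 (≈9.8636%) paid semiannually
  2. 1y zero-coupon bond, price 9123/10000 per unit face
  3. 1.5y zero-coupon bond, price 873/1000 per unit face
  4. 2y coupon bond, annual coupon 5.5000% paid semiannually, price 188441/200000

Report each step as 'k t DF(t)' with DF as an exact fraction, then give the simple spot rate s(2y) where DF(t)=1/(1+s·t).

step 1 [0.5y] swap r/2=47/953: DF=(1 − 47/953·(0))/(1+47/953) = 953/1000 ≈ 0.953000
step 2 [1y] zero: DF = P = 9123/10000 ≈ 0.912300
step 3 [1.5y] zero: DF = P = 873/1000 ≈ 0.873000
step 4 [2y] bond c/2=11/400: DF=(188441/200000 − 11/400·(0.953000+0.912300+0.873000))/(1+11/400) = 8437/10000 ≈ 0.843700

1 1/2 953/1000
2 1 9123/10000
3 3/2 873/1000
4 2 8437/10000
s(2y) = (1/(8437/10000) − 1)/(2) = 1563/16874 ≈ 9.2628%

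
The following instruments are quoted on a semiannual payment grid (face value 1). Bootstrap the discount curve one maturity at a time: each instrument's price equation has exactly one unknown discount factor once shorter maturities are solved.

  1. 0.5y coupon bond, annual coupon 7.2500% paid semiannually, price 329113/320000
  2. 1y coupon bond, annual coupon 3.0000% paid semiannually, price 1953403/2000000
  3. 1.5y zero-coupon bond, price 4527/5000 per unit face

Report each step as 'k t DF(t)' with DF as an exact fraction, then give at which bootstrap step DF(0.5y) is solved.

step 1 [0.5y] bond c/2=29/800: DF=(329113/320000 − 29/800·(0))/(1+29/800) = 397/400 ≈ 0.992500
step 2 [1y] bond c/2=3/200: DF=(1953403/2000000 − 3/200·(0.992500))/(1+3/200) = 2369/2500 ≈ 0.947600
step 3 [1.5y] zero: DF = P = 4527/5000 ≈ 0.905400

1 1/2 397/400
2 1 2369/2500
3 3/2 4527/5000
DF(0.5y) is solved at step 1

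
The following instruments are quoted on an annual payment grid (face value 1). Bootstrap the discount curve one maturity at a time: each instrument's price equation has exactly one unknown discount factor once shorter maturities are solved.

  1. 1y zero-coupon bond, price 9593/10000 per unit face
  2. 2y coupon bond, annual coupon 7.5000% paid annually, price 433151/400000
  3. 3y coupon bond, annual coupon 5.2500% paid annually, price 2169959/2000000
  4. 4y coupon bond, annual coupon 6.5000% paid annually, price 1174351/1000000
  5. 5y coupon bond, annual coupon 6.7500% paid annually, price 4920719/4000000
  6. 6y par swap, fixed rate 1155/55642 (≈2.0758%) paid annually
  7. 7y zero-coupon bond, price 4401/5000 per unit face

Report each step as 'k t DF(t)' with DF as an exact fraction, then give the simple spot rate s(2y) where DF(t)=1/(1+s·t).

1 1 9593/10000
2 2 2351/2500
3 3 9361/10000
4 4 581/625
5 5 9143/10000
6 6 1769/2000
7 7 4401/5000
s(2y) = (1/(2351/2500) − 1)/(2) = 149/4702 ≈ 3.1689%

step 1 [1y] zero: DF = P = 9593/10000 ≈ 0.959300
step 2 [2y] bond c/1=3/40: DF=(433151/400000 − 3/40·(0.959300))/(1+3/40) = 2351/2500 ≈ 0.940400
step 3 [3y] bond c/1=21/400: DF=(2169959/2000000 − 21/400·(0.959300+0.940400))/(1+21/400) = 9361/10000 ≈ 0.936100
step 4 [4y] bond c/1=13/200: DF=(1174351/1000000 − 13/200·(0.959300+0.940400+0.936100))/(1+13/200) = 581/625 ≈ 0.929600
step 5 [5y] bond c/1=27/400: DF=(4920719/4000000 − 27/400·(0.959300+0.940400+0.936100+0.929600))/(1+27/400) = 9143/10000 ≈ 0.914300
step 6 [6y] swap r/1=1155/55642: DF=(1 − 1155/55642·(0.959300+0.940400+0.936100+0.929600+0.914300))/(1+1155/55642) = 1769/2000 ≈ 0.884500
step 7 [7y] zero: DF = P = 4401/5000 ≈ 0.880200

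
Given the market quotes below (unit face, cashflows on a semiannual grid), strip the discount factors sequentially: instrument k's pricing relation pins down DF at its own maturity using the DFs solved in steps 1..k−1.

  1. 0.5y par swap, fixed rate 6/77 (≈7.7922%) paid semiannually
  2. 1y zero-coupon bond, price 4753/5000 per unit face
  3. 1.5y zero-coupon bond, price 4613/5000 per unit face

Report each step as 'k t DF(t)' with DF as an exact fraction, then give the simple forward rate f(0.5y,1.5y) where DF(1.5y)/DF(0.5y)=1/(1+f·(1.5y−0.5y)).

1 1/2 77/80
2 1 4753/5000
3 3/2 4613/5000
f(0.5y,1.5y) = ((77/80)/(4613/5000) − 1)/(1) = 57/1318 ≈ 4.3247%

step 1 [0.5y] swap r/2=3/77: DF=(1 − 3/77·(0))/(1+3/77) = 77/80 ≈ 0.962500
step 2 [1y] zero: DF = P = 4753/5000 ≈ 0.950600
step 3 [1.5y] zero: DF = P = 4613/5000 ≈ 0.922600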